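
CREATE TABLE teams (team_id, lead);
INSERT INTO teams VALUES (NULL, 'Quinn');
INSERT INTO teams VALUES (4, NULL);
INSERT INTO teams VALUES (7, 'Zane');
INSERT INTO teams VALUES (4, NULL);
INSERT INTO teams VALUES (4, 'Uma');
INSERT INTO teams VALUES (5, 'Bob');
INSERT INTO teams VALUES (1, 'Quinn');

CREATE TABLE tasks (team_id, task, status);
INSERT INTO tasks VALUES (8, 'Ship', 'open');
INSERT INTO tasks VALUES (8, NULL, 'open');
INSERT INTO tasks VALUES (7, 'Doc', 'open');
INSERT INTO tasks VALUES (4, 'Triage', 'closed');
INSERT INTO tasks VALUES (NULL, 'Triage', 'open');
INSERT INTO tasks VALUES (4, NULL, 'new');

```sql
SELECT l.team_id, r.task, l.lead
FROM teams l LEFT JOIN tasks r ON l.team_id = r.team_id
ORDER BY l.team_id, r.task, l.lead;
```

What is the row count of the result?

LEFT JOIN keeps every row from `teams`; unmatched rows get NULL for `tasks`'s columns.
Matching on l.team_id = r.team_id. A NULL in a compared column never satisfies the condition.
- l[0] team_id=NULL → no match; kept with NULLs on the r side.
- l[1] team_id=4 → 2 match(es) in r → 2 row(s).
- l[2] team_id=7 → 1 match(es) in r → 1 row(s).
- l[3] team_id=4 → 2 match(es) in r → 2 row(s).
- l[4] team_id=4 → 2 match(es) in r → 2 row(s).
- l[5] team_id=5 → no match; kept with NULLs on the r side.
- l[6] team_id=1 → no match; kept with NULLs on the r side.
Total: 7 matched + 3 padded = 10 rows.

10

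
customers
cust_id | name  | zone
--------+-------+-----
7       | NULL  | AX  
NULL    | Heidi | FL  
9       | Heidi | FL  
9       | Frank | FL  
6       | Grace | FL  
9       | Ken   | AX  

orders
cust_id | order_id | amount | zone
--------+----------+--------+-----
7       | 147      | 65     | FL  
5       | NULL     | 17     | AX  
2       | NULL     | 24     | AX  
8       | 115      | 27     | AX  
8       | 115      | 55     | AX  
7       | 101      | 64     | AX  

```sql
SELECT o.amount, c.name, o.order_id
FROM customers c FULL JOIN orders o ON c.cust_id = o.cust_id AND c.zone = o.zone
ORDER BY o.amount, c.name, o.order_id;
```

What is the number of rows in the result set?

11

FULL OUTER JOIN keeps every row from both sides; unmatched rows get NULL for the other side's columns.
Matching on c.cust_id = o.cust_id AND c.zone = o.zone. A NULL in a compared column never satisfies the condition.
- cust_id=7, zone=AX: 1 matching o row(s), so 1 row(s) emitted.
- cust_id=NULL, zone=FL: no o row matches, row kept with o columns NULL.
- cust_id=9, zone=FL: no o row matches, row kept with o columns NULL.
- cust_id=9, zone=FL: no o row matches, row kept with o columns NULL.
- cust_id=6, zone=FL: no o row matches, row kept with o columns NULL.
- cust_id=9, zone=AX: no o row matches, row kept with o columns NULL.
- 5 o row(s) had no c match → kept, c columns NULL.
Total: 1 matched + 10 padded = 11 rows.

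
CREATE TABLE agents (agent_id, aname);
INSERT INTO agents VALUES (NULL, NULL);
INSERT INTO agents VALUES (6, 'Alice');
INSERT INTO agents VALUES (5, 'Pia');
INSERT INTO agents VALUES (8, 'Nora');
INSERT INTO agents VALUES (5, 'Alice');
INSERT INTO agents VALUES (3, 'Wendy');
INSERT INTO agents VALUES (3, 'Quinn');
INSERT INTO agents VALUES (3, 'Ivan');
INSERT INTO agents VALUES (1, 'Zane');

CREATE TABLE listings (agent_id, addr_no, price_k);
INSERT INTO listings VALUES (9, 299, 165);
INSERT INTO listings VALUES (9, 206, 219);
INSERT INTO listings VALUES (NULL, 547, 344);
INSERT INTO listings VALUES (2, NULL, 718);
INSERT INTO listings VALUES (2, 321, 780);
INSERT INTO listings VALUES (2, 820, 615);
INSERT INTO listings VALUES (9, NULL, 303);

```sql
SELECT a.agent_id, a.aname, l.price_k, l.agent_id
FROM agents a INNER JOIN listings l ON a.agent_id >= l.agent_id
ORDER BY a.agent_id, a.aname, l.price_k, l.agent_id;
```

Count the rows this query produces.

21

INNER JOIN keeps only pairs where the ON condition holds.
Matching on a.agent_id >= l.agent_id. A NULL in a compared column never satisfies the condition.
- a[0] agent_id=NULL → no match; dropped.
- a[1] agent_id=6 → 3 match(es) in l → 3 row(s).
- a[2] agent_id=5 → 3 match(es) in l → 3 row(s).
- a[3] agent_id=8 → 3 match(es) in l → 3 row(s).
- a[4] agent_id=5 → 3 match(es) in l → 3 row(s).
- a[5] agent_id=3 → 3 match(es) in l → 3 row(s).
- a[6] agent_id=3 → 3 match(es) in l → 3 row(s).
- a[7] agent_id=3 → 3 match(es) in l → 3 row(s).
- a[8] agent_id=1 → no match; dropped.
Total: 21 rows.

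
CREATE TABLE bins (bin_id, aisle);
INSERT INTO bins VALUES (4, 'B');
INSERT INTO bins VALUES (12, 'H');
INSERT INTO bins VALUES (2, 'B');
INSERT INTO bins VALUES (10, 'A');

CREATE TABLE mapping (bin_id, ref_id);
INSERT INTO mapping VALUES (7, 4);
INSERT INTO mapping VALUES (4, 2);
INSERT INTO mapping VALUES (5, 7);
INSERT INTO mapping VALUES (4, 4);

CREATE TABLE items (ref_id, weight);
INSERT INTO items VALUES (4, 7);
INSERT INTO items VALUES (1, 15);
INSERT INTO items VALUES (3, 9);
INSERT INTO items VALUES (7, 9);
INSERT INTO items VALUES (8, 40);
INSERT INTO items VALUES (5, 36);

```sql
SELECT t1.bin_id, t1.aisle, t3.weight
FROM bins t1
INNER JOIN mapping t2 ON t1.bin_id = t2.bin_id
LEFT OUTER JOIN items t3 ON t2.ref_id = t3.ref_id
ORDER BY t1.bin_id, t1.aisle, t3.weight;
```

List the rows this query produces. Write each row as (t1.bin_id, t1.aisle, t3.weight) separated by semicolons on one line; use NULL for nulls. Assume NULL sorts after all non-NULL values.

Evaluate left to right. First `bins t1 INNER JOIN mapping t2` on bin_id: 2 row(s).
Then LEFT JOIN `items t3` on ref_id: each of those 2 rows is kept; rows whose t2.ref_id has no match in t3 get NULL for t3's columns.

(4, B, 7); (4, B, NULL)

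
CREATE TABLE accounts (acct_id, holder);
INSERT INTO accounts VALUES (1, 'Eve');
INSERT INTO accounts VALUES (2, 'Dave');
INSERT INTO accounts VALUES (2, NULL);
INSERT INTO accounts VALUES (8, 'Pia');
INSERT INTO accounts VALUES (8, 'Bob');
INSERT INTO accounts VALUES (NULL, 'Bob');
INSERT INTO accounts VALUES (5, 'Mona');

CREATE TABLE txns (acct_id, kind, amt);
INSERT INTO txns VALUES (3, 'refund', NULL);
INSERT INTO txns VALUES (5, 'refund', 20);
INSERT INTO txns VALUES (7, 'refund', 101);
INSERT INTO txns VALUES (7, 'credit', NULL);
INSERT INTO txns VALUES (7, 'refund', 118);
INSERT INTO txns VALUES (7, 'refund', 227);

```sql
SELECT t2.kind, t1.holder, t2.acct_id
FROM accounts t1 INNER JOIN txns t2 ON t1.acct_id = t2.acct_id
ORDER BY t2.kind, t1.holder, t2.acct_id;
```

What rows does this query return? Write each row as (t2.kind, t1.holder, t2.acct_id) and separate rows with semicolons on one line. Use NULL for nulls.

(refund, Mona, 5)

INNER JOIN keeps only pairs where the ON condition holds.
Matching on t1.acct_id = t2.acct_id. A NULL in a compared column never satisfies the condition.
Matched pairs: 1.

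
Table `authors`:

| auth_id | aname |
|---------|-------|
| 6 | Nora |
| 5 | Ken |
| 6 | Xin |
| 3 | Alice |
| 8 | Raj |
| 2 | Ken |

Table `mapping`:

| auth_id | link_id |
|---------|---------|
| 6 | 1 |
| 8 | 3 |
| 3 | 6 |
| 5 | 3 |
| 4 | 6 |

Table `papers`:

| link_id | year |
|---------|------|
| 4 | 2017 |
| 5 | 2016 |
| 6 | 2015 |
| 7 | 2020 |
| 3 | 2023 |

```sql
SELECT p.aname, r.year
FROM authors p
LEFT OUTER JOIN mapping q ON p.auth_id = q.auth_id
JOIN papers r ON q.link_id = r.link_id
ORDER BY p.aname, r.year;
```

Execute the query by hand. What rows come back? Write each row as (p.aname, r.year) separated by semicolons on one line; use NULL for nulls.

(Alice, 2015); (Ken, 2023); (Raj, 2023)

Evaluate left to right. First `authors p LEFT JOIN mapping q` on auth_id: 6 row(s).
Then INNER JOIN `papers r` on link_id: keep only rows whose q.link_id appears in r.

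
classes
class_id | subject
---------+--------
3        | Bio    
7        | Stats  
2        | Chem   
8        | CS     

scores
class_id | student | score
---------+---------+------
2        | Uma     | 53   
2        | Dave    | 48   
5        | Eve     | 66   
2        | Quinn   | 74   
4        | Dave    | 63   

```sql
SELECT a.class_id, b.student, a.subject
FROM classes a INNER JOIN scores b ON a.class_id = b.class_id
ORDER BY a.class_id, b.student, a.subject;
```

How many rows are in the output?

3

INNER JOIN keeps only pairs where the ON condition holds.
Matching on a.class_id = b.class_id.
Matched pairs: 3.
Total: 3 rows.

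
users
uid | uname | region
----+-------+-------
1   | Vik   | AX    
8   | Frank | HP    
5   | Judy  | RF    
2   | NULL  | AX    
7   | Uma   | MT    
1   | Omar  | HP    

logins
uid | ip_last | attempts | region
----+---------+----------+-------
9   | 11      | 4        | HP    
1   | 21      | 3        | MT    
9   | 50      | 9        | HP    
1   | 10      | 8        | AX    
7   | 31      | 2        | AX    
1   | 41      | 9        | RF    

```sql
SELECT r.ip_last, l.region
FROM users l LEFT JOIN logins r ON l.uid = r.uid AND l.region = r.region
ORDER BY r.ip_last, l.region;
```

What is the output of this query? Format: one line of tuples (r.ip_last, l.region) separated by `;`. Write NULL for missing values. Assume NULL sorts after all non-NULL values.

(10, AX); (NULL, AX); (NULL, HP); (NULL, HP); (NULL, MT); (NULL, RF)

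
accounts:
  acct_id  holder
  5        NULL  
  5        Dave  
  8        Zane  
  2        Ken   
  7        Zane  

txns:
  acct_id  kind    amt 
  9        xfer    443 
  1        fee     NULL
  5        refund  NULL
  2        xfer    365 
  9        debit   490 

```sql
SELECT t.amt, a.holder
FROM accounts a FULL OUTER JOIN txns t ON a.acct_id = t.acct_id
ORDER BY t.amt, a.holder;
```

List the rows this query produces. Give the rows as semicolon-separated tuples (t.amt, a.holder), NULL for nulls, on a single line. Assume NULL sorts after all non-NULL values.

(365, Ken); (443, NULL); (490, NULL); (NULL, Dave); (NULL, Zane); (NULL, Zane); (NULL, NULL); (NULL, NULL)

FULL OUTER JOIN keeps every row from both sides; unmatched rows get NULL for the other side's columns.
Matching on a.acct_id = t.acct_id.
Matched pairs: 3; unmatched a rows kept: 2; unmatched t rows kept: 3.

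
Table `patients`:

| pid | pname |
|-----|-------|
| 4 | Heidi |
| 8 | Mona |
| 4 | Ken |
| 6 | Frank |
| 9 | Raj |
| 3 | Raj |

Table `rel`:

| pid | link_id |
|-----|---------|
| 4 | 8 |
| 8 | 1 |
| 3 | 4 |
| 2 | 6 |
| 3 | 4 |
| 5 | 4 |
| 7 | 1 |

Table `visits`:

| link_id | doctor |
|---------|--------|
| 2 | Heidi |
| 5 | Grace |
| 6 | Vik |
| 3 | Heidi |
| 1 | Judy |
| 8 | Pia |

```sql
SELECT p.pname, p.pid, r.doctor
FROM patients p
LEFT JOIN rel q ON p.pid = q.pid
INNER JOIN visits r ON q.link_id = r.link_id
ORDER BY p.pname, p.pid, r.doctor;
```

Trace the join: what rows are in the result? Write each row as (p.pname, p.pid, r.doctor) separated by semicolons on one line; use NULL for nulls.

(Heidi, 4, Pia); (Ken, 4, Pia); (Mona, 8, Judy)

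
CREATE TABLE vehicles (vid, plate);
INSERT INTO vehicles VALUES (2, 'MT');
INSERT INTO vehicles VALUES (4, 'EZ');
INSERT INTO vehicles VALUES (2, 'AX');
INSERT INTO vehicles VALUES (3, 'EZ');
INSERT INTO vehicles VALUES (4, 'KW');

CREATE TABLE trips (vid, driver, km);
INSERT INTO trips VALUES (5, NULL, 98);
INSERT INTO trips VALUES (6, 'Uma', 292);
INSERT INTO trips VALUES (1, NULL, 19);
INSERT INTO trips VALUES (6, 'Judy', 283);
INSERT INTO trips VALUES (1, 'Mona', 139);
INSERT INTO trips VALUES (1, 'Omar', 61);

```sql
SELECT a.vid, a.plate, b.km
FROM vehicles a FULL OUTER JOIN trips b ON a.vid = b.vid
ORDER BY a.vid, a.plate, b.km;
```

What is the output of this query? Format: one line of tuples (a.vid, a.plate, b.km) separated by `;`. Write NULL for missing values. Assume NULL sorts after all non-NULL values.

(2, AX, NULL); (2, MT, NULL); (3, EZ, NULL); (4, EZ, NULL); (4, KW, NULL); (NULL, NULL, 19); (NULL, NULL, 61); (NULL, NULL, 98); (NULL, NULL, 139); (NULL, NULL, 283); (NULL, NULL, 292)

FULL OUTER JOIN keeps every row from both sides; unmatched rows get NULL for the other side's columns.
Matching on a.vid = b.vid.
Matched pairs: 0; unmatched a rows kept: 5; unmatched b rows kept: 6.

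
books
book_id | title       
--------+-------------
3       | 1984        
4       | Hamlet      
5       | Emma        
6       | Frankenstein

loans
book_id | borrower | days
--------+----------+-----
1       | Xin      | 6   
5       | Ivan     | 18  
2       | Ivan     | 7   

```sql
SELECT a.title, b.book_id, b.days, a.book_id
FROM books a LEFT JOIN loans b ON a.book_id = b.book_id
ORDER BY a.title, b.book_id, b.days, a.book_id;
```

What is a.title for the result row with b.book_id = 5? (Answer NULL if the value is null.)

LEFT JOIN keeps every row from `books`; unmatched rows get NULL for `loans`'s columns.
Matching on a.book_id = b.book_id.
Matched pairs: 1; unmatched a rows kept: 3.

Emma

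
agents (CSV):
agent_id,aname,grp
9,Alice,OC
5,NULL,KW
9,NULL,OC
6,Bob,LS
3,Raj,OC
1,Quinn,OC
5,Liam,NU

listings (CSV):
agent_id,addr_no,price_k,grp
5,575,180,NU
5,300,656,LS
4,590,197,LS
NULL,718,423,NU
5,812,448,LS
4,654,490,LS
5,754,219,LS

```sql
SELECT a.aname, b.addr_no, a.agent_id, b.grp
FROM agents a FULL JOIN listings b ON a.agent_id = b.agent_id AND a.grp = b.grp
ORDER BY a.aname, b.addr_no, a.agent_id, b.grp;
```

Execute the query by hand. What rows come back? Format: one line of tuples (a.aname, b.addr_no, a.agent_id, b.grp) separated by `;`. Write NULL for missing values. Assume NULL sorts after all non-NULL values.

FULL OUTER JOIN keeps every row from both sides; unmatched rows get NULL for the other side's columns.
Matching on a.agent_id = b.agent_id AND a.grp = b.grp. A NULL in a compared column never satisfies the condition.
Matched pairs: 1; unmatched a rows kept: 6; unmatched b rows kept: 6.

(Alice, NULL, 9, NULL); (Bob, NULL, 6, NULL); (Liam, 575, 5, NU); (Quinn, NULL, 1, NULL); (Raj, NULL, 3, NULL); (NULL, 300, NULL, LS); (NULL, 590, NULL, LS); (NULL, 654, NULL, LS); (NULL, 718, NULL, NU); (NULL, 754, NULL, LS); (NULL, 812, NULL, LS); (NULL, NULL, 5, NULL); (NULL, NULL, 9, NULL)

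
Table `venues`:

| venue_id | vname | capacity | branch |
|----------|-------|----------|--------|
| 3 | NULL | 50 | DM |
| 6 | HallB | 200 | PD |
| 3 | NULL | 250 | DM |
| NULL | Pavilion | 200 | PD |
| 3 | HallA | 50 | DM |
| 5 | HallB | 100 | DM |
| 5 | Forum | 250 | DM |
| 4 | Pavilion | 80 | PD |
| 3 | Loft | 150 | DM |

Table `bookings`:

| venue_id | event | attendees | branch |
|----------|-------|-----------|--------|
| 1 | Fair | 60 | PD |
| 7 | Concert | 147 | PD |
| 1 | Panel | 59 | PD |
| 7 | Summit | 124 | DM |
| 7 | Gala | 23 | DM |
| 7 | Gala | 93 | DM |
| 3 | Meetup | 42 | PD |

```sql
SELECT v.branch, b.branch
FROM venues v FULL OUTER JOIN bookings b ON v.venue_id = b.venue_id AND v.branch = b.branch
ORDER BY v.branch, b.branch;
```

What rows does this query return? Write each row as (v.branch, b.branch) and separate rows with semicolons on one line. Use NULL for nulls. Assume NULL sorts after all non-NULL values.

FULL OUTER JOIN keeps every row from both sides; unmatched rows get NULL for the other side's columns.
Matching on v.venue_id = b.venue_id AND v.branch = b.branch. A NULL in a compared column never satisfies the condition.
Matched pairs: 0; unmatched v rows kept: 9; unmatched b rows kept: 7.

(DM, NULL); (DM, NULL); (DM, NULL); (DM, NULL); (DM, NULL); (DM, NULL); (PD, NULL); (PD, NULL); (PD, NULL); (NULL, DM); (NULL, DM); (NULL, DM); (NULL, PD); (NULL, PD); (NULL, PD); (NULL, PD)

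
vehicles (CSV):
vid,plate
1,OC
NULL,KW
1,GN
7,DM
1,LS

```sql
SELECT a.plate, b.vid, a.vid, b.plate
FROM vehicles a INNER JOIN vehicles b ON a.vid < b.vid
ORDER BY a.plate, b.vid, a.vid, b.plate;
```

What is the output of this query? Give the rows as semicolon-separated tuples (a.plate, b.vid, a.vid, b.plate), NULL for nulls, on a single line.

INNER JOIN keeps only pairs where the ON condition holds.
Matching on a.vid < b.vid. A NULL in a compared column never satisfies the condition.
- vid=1: 1 matching b row(s), so 1 row(s) emitted.
- vid=NULL: no matching b row, dropped.
- vid=1: 1 matching b row(s), so 1 row(s) emitted.
- vid=7: no matching b row, dropped.
- vid=1: 1 matching b row(s), so 1 row(s) emitted.
After projecting and ordering:
a.plate | b.vid | a.vid | b.plate
GN | 7 | 1 | DM
LS | 7 | 1 | DM
OC | 7 | 1 | DM

(GN, 7, 1, DM); (LS, 7, 1, DM); (OC, 7, 1, DM)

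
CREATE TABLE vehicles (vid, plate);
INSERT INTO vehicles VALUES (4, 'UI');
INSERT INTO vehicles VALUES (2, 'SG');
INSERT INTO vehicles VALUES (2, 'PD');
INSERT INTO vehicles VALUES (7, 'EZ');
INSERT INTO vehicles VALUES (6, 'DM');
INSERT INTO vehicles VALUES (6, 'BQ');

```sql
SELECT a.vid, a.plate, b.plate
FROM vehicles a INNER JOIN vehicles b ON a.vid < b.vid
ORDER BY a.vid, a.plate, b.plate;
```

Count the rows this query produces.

13

INNER JOIN keeps only pairs where the ON condition holds.
Matching on a.vid < b.vid.
Matched pairs: 13.
Total: 13 rows.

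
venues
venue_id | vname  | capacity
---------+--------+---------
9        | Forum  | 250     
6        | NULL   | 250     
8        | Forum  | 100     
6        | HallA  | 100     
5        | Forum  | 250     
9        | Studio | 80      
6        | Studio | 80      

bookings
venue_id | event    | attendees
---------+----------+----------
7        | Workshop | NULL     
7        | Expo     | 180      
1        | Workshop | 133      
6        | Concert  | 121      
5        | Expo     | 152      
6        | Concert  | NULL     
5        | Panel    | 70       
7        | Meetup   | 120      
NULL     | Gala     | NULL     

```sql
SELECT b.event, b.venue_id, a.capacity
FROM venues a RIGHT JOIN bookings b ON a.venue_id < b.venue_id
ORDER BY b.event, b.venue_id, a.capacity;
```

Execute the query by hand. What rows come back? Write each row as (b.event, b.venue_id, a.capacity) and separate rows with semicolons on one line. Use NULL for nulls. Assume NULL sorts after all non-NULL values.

(Concert, 6, 250); (Concert, 6, 250); (Expo, 5, NULL); (Expo, 7, 80); (Expo, 7, 100); (Expo, 7, 250); (Expo, 7, 250); (Gala, NULL, NULL); (Meetup, 7, 80); (Meetup, 7, 100); (Meetup, 7, 250); (Meetup, 7, 250); (Panel, 5, NULL); (Workshop, 1, NULL); (Workshop, 7, 80); (Workshop, 7, 100); (Workshop, 7, 250); (Workshop, 7, 250)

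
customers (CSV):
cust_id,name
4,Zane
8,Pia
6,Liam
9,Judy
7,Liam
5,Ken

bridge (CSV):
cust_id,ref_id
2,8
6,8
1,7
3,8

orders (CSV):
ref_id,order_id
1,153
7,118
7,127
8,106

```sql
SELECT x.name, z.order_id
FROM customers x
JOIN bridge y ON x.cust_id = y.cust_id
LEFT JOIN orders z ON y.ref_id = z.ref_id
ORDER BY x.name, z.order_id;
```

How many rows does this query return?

1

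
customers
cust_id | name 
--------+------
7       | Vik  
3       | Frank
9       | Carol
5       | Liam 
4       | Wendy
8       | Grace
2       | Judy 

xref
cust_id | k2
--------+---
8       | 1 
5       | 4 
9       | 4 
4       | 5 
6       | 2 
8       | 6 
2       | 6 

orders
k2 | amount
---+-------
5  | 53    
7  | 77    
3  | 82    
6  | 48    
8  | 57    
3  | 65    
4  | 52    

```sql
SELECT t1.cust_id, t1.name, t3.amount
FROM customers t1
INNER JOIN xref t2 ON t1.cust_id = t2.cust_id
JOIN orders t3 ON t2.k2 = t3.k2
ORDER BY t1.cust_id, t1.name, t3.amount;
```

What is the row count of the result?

Joins associate left-to-right: customers INNER JOIN xref on cust_id gives 6 intermediate row(s).
Then INNER JOIN `orders t3` on k2: keep only rows whose t2.k2 appears in t3.
Result: 5 row(s).

5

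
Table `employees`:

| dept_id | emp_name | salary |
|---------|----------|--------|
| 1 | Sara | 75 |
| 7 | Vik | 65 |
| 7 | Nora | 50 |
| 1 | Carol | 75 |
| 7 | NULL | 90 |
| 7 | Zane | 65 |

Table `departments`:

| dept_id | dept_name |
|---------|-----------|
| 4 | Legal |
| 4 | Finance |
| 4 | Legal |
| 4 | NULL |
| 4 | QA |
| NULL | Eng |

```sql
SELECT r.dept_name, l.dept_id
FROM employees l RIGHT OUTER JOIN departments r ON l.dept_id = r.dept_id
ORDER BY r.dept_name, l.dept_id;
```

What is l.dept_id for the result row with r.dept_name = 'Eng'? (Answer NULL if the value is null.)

RIGHT JOIN keeps every row from `departments`; unmatched rows get NULL for `employees`'s columns.
Matching on l.dept_id = r.dept_id. A NULL in a compared column never satisfies the condition.
- l (dept_id=1) has no partner in r.
- l (dept_id=7) has no partner in r.
- l (dept_id=7) has no partner in r.
- l (dept_id=1) has no partner in r.
- l (dept_id=7) has no partner in r.
- l (dept_id=7) has no partner in r.
- 6 row(s) from r found no l partner → padded with NULL.

NULL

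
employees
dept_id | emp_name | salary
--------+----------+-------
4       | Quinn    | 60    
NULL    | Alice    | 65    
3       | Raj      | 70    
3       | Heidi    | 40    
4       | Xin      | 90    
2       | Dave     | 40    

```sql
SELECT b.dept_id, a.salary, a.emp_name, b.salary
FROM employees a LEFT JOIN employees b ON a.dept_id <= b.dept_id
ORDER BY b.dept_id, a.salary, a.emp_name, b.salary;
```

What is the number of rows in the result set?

18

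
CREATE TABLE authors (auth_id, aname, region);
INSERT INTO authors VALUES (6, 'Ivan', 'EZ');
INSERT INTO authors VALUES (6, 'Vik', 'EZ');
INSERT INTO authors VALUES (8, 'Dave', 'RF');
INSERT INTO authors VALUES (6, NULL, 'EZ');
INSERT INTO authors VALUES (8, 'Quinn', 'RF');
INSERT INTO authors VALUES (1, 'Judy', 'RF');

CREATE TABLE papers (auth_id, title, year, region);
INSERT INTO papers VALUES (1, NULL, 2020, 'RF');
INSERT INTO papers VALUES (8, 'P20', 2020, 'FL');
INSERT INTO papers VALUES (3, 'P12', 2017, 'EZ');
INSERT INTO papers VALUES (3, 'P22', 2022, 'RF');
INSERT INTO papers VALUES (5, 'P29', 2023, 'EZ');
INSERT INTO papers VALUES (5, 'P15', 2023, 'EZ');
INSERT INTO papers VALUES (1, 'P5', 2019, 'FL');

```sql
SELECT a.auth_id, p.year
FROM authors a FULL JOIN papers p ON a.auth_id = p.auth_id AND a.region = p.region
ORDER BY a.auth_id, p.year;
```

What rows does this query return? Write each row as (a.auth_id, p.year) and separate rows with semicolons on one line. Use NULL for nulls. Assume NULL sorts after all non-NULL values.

(1, 2020); (6, NULL); (6, NULL); (6, NULL); (8, NULL); (8, NULL); (NULL, 2017); (NULL, 2019); (NULL, 2020); (NULL, 2022); (NULL, 2023); (NULL, 2023)

FULL OUTER JOIN keeps every row from both sides; unmatched rows get NULL for the other side's columns.
Matching on a.auth_id = p.auth_id AND a.region = p.region.
- a[0] auth_id=6, region=EZ → no match; kept with NULLs on the p side.
- a[1] auth_id=6, region=EZ → no match; kept with NULLs on the p side.
- a[2] auth_id=8, region=RF → no match; kept with NULLs on the p side.
- a[3] auth_id=6, region=EZ → no match; kept with NULLs on the p side.
- a[4] auth_id=8, region=RF → no match; kept with NULLs on the p side.
- a[5] auth_id=1, region=RF → 1 match(es) in p → 1 row(s).
- 6 row(s) from p found no a partner → padded with NULL.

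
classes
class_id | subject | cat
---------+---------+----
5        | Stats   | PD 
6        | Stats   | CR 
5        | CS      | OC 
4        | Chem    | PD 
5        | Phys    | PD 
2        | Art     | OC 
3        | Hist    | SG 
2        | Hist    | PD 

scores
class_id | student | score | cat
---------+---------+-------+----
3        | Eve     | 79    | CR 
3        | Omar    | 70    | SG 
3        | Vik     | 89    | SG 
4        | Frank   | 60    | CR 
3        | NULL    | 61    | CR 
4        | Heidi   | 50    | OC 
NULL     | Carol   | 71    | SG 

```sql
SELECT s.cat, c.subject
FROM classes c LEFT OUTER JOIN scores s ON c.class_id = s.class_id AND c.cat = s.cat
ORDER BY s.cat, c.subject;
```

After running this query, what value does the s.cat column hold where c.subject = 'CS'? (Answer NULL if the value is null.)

LEFT JOIN keeps every row from `classes`; unmatched rows get NULL for `scores`'s columns.
Matching on c.class_id = s.class_id AND c.cat = s.cat. A NULL in a compared column never satisfies the condition.
Matched pairs: 2; unmatched c rows kept: 7.

NULL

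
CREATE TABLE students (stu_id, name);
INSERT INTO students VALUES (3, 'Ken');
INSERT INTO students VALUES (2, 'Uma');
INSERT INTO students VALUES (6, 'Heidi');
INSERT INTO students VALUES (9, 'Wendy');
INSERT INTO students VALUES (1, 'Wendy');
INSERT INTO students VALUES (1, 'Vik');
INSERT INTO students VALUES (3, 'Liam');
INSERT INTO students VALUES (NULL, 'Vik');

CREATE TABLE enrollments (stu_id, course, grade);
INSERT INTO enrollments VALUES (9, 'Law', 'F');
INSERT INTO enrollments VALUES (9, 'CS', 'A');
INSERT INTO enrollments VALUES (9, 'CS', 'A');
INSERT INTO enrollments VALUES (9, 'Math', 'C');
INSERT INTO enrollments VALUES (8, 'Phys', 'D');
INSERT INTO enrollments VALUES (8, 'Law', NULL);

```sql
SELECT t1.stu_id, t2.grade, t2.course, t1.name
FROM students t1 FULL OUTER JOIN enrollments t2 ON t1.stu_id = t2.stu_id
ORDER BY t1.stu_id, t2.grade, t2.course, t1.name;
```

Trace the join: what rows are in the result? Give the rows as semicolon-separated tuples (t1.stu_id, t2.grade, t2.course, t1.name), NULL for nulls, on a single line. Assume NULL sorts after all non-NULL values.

(1, NULL, NULL, Vik); (1, NULL, NULL, Wendy); (2, NULL, NULL, Uma); (3, NULL, NULL, Ken); (3, NULL, NULL, Liam); (6, NULL, NULL, Heidi); (9, A, CS, Wendy); (9, A, CS, Wendy); (9, C, Math, Wendy); (9, F, Law, Wendy); (NULL, D, Phys, NULL); (NULL, NULL, Law, NULL); (NULL, NULL, NULL, Vik)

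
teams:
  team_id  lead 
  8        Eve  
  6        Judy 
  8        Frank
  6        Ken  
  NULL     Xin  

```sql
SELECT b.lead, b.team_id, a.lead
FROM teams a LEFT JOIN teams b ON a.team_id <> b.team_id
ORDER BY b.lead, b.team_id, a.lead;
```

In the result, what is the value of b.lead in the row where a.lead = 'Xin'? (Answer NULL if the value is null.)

LEFT JOIN keeps every row from `teams a`; unmatched rows get NULL for `teams b`'s columns.
Matching on a.team_id <> b.team_id. A NULL in a compared column never satisfies the condition.
- a (team_id=8) pairs with 2 row(s) of b.
- a (team_id=6) pairs with 2 row(s) of b.
- a (team_id=8) pairs with 2 row(s) of b.
- a (team_id=6) pairs with 2 row(s) of b.
- a (team_id=NULL) has no partner → padded with NULL.

NULL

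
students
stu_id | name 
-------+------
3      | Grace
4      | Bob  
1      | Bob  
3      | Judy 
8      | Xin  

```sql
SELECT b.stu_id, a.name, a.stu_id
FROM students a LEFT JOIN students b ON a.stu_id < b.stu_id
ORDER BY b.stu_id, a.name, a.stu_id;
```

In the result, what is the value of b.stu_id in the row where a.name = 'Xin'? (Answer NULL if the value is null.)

NULL

LEFT JOIN keeps every row from `students a`; unmatched rows get NULL for `students b`'s columns.
Matching on a.stu_id < b.stu_id.
- a[0] stu_id=3 → 2 match(es) in b → 2 row(s).
- a[1] stu_id=4 → 1 match(es) in b → 1 row(s).
- a[2] stu_id=1 → 4 match(es) in b → 4 row(s).
- a[3] stu_id=3 → 2 match(es) in b → 2 row(s).
- a[4] stu_id=8 → no match; kept with NULLs on the b side.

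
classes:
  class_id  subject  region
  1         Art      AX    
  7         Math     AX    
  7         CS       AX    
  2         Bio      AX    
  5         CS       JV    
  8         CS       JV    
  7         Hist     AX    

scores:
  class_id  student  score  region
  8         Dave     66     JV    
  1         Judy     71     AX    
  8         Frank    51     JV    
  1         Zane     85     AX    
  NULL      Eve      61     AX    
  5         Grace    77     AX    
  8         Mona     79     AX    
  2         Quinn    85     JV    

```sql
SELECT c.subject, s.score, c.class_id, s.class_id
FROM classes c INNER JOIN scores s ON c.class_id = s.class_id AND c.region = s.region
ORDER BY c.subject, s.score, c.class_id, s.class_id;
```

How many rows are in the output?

INNER JOIN keeps only pairs where the ON condition holds.
Matching on c.class_id = s.class_id AND c.region = s.region. A NULL in a compared column never satisfies the condition.
- c (class_id=1, region=AX) pairs with 2 row(s) of s.
- c (class_id=7, region=AX) has no partner → excluded.
- c (class_id=7, region=AX) has no partner → excluded.
- c (class_id=2, region=AX) has no partner → excluded.
- c (class_id=5, region=JV) has no partner → excluded.
- c (class_id=8, region=JV) pairs with 2 row(s) of s.
- c (class_id=7, region=AX) has no partner → excluded.
Total: 4 rows.

4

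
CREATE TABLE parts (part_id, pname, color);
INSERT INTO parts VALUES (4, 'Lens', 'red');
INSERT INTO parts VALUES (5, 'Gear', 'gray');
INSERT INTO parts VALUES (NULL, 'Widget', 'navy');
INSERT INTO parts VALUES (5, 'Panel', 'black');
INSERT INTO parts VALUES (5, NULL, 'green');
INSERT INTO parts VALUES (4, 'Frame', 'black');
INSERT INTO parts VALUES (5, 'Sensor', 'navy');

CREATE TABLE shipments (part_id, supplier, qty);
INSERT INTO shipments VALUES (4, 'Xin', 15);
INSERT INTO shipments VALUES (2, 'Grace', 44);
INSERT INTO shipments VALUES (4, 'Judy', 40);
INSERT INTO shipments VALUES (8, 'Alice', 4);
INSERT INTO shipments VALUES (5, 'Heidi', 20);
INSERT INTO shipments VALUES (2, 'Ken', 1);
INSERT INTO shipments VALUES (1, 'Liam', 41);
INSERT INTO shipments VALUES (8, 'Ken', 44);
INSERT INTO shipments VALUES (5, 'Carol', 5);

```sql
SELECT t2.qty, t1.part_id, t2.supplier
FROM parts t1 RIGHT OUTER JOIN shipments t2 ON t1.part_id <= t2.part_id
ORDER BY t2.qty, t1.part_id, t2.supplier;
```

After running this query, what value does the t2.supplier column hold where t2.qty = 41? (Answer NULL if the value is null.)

RIGHT JOIN keeps every row from `shipments`; unmatched rows get NULL for `parts`'s columns.
Matching on t1.part_id <= t2.part_id. A NULL in a compared column never satisfies the condition.
- t1[0] part_id=4 → 6 match(es) in t2 → 6 row(s).
- t1[1] part_id=5 → 4 match(es) in t2 → 4 row(s).
- t1[2] part_id=NULL → no match.
- t1[3] part_id=5 → 4 match(es) in t2 → 4 row(s).
- t1[4] part_id=5 → 4 match(es) in t2 → 4 row(s).
- t1[5] part_id=4 → 6 match(es) in t2 → 6 row(s).
- t1[6] part_id=5 → 4 match(es) in t2 → 4 row(s).
- 3 t2 row(s) had no t1 match → kept, t1 columns NULL.

Liam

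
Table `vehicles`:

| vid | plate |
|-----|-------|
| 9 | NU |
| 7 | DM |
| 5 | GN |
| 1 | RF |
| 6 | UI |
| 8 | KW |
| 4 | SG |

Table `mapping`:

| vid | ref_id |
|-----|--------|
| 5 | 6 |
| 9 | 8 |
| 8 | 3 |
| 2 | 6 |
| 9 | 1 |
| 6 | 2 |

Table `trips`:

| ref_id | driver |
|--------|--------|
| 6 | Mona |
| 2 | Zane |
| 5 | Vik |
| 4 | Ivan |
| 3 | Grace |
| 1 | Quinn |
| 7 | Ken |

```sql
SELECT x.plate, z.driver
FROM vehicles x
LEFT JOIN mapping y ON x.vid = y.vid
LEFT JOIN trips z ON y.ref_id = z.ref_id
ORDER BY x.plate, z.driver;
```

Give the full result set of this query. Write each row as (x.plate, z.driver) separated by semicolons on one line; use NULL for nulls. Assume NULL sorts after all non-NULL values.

Evaluate left to right. First `vehicles x LEFT JOIN mapping y` on vid: 8 row(s).
Then LEFT JOIN `trips z` on ref_id: each of those 8 rows is kept; rows whose y.ref_id has no match in z get NULL for z's columns.

(DM, NULL); (GN, Mona); (KW, Grace); (NU, Quinn); (NU, NULL); (RF, NULL); (SG, NULL); (UI, Zane)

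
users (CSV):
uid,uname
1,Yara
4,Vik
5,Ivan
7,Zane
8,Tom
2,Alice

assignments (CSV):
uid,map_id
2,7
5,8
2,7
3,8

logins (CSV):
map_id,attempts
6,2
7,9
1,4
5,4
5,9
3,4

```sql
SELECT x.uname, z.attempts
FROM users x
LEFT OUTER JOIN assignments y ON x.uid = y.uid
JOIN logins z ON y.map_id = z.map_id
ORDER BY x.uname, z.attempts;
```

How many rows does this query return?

Evaluate left to right. First `users x LEFT JOIN assignments y` on uid: 7 row(s).
Then INNER JOIN `logins z` on map_id: keep only rows whose y.map_id appears in z.
Result: 2 row(s).

2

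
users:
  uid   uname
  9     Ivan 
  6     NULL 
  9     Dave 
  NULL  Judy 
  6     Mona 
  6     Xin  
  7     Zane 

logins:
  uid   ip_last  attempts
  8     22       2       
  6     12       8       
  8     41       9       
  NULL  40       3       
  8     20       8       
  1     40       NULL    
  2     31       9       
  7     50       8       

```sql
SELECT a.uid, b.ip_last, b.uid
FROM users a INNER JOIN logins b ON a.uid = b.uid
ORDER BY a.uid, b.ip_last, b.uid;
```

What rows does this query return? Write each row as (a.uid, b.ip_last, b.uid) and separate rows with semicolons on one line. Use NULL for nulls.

(6, 12, 6); (6, 12, 6); (6, 12, 6); (7, 50, 7)

INNER JOIN keeps only pairs where the ON condition holds.
Matching on a.uid = b.uid. A NULL in a compared column never satisfies the condition.
- uid=9: no matching b row, dropped.
- uid=6: 1 matching b row(s), so 1 row(s) emitted.
- uid=9: no matching b row, dropped.
- uid=NULL: no matching b row, dropped.
- uid=6: 1 matching b row(s), so 1 row(s) emitted.
- uid=6: 1 matching b row(s), so 1 row(s) emitted.
- uid=7: 1 matching b row(s), so 1 row(s) emitted.
After projecting and ordering:
a.uid | b.ip_last | b.uid
6 | 12 | 6
6 | 12 | 6
6 | 12 | 6
7 | 50 | 7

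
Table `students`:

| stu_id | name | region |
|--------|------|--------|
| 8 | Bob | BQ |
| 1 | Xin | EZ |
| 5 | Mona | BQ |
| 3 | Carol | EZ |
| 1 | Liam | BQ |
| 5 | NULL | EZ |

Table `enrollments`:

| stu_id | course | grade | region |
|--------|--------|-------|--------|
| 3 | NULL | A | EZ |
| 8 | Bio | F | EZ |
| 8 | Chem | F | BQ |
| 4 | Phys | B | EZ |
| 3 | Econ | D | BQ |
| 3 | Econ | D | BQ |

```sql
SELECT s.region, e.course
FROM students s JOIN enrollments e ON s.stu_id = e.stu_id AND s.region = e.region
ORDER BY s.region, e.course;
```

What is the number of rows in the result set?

2

INNER JOIN keeps only pairs where the ON condition holds.
Matching on s.stu_id = e.stu_id AND s.region = e.region.
Matched pairs: 2.
Total: 2 rows.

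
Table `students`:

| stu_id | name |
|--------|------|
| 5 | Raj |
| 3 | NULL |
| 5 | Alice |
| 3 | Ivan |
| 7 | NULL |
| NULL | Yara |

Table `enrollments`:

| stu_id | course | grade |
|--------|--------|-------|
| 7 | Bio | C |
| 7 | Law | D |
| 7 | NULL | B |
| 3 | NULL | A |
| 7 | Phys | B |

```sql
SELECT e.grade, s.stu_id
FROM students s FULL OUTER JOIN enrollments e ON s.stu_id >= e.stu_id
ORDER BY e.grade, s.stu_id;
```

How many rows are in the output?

10

FULL OUTER JOIN keeps every row from both sides; unmatched rows get NULL for the other side's columns.
Matching on s.stu_id >= e.stu_id. A NULL in a compared column never satisfies the condition.
- stu_id=5: 1 matching e row(s), so 1 row(s) emitted.
- stu_id=3: 1 matching e row(s), so 1 row(s) emitted.
- stu_id=5: 1 matching e row(s), so 1 row(s) emitted.
- stu_id=3: 1 matching e row(s), so 1 row(s) emitted.
- stu_id=7: 5 matching e row(s), so 5 row(s) emitted.
- stu_id=NULL: no e row matches, row kept with e columns NULL.
Total: 9 matched + 1 padded = 10 rows.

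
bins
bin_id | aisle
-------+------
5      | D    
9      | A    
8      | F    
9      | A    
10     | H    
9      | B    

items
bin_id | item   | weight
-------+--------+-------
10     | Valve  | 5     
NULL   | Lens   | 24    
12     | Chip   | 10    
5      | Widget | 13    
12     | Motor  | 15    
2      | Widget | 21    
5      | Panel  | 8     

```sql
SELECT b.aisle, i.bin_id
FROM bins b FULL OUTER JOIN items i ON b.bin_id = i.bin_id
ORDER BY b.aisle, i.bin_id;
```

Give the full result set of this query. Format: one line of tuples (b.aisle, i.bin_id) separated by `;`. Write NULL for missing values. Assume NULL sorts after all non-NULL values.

(A, NULL); (A, NULL); (B, NULL); (D, 5); (D, 5); (F, NULL); (H, 10); (NULL, 2); (NULL, 12); (NULL, 12); (NULL, NULL)

FULL OUTER JOIN keeps every row from both sides; unmatched rows get NULL for the other side's columns.
Matching on b.bin_id = i.bin_id. A NULL in a compared column never satisfies the condition.
- b[0] bin_id=5 → 2 match(es) in i → 2 row(s).
- b[1] bin_id=9 → no match; kept with NULLs on the i side.
- b[2] bin_id=8 → no match; kept with NULLs on the i side.
- b[3] bin_id=9 → no match; kept with NULLs on the i side.
- b[4] bin_id=10 → 1 match(es) in i → 1 row(s).
- b[5] bin_id=9 → no match; kept with NULLs on the i side.
- plus 4 unmatched i row(s), each kept with NULL b columns.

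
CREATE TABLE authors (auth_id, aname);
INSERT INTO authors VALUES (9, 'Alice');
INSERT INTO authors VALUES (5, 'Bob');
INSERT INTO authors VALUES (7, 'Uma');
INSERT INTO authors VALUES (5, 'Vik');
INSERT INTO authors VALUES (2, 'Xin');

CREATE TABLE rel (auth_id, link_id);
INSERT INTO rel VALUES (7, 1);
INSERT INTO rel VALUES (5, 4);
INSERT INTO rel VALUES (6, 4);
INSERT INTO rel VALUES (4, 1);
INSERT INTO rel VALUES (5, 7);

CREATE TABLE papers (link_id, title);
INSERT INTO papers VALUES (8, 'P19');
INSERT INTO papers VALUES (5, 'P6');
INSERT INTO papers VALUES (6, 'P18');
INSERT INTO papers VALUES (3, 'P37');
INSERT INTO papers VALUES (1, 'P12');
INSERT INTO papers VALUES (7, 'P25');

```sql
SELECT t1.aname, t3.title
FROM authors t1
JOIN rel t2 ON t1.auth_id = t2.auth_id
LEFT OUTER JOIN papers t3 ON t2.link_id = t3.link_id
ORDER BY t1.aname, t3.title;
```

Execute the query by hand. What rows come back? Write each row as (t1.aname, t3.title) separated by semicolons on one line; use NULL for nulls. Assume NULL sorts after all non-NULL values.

(Bob, P25); (Bob, NULL); (Uma, P12); (Vik, P25); (Vik, NULL)

Joins associate left-to-right: authors INNER JOIN rel on auth_id gives 5 intermediate row(s).
Then LEFT JOIN `papers t3` on link_id: each of those 5 rows is kept; rows whose t2.link_id has no match in t3 get NULL for t3's columns.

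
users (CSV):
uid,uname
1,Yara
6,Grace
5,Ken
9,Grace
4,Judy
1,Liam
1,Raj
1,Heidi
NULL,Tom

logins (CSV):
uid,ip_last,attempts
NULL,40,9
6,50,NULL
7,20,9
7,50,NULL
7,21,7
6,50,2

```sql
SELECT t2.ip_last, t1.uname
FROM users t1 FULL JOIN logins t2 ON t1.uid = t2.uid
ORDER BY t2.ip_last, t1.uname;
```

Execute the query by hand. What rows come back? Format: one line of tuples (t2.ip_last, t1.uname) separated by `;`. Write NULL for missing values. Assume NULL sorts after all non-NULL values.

(20, NULL); (21, NULL); (40, NULL); (50, Grace); (50, Grace); (50, NULL); (NULL, Grace); (NULL, Heidi); (NULL, Judy); (NULL, Ken); (NULL, Liam); (NULL, Raj); (NULL, Tom); (NULL, Yara)

FULL OUTER JOIN keeps every row from both sides; unmatched rows get NULL for the other side's columns.
Matching on t1.uid = t2.uid. A NULL in a compared column never satisfies the condition.
- t1[0] uid=1 → no match; kept with NULLs on the t2 side.
- t1[1] uid=6 → 2 match(es) in t2 → 2 row(s).
- t1[2] uid=5 → no match; kept with NULLs on the t2 side.
- t1[3] uid=9 → no match; kept with NULLs on the t2 side.
- t1[4] uid=4 → no match; kept with NULLs on the t2 side.
- t1[5] uid=1 → no match; kept with NULLs on the t2 side.
- t1[6] uid=1 → no match; kept with NULLs on the t2 side.
- t1[7] uid=1 → no match; kept with NULLs on the t2 side.
- t1[8] uid=NULL → no match; kept with NULLs on the t2 side.
- plus 4 unmatched t2 row(s), each kept with NULL t1 columns.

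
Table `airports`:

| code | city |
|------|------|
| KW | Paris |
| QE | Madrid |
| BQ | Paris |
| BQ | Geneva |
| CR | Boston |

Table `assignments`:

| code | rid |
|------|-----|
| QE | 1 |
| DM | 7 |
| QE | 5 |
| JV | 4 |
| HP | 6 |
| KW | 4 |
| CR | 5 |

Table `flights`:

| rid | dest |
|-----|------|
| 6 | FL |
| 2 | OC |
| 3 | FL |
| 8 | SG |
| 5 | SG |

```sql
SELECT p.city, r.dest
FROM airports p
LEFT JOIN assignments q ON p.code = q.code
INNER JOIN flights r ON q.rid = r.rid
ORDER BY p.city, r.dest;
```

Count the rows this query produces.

2

Evaluate left to right. First `airports p LEFT JOIN assignments q` on code: 6 row(s).
Then INNER JOIN `flights r` on rid: keep only rows whose q.rid appears in r.
Result: 2 row(s).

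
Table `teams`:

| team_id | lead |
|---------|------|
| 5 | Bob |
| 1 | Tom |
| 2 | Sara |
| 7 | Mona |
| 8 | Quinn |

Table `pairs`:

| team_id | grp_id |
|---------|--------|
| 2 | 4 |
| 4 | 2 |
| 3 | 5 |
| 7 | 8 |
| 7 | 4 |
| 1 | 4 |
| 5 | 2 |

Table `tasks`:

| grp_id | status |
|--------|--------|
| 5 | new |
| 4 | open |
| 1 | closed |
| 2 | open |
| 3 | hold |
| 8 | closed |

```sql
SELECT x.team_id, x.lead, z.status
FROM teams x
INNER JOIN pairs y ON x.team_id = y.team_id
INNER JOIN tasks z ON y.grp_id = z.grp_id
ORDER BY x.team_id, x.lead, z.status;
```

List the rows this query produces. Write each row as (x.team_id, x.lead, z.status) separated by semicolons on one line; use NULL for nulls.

Joins associate left-to-right: teams INNER JOIN pairs on team_id gives 5 intermediate row(s).
Then INNER JOIN `tasks z` on grp_id: keep only rows whose y.grp_id appears in z.

(1, Tom, open); (2, Sara, open); (5, Bob, open); (7, Mona, closed); (7, Mona, open)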